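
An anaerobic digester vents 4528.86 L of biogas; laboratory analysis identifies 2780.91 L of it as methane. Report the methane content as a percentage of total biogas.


CH4% = V_CH4 / V_total * 100
= 2780.91 / 4528.86 * 100
= 61.4042%

61.4042%


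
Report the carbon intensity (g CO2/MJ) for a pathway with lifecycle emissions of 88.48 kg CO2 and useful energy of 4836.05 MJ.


CI = CO2 * 1000 / E
= 88.48 * 1000 / 4836.05
= 18.2959 g CO2/MJ

18.2959 g CO2/MJ


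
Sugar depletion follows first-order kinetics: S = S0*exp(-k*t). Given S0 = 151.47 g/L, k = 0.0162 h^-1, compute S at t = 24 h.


S = S0 * exp(-k * t)
S = 151.47 * exp(-0.0162 * 24)
S = 102.6769 g/L

102.6769 g/L


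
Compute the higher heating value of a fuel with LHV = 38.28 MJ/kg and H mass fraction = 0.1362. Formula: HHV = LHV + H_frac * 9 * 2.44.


HHV = LHV + H_frac * 9 * 2.44
= 38.28 + 0.1362 * 9 * 2.44
= 41.2710 MJ/kg

41.2710 MJ/kg


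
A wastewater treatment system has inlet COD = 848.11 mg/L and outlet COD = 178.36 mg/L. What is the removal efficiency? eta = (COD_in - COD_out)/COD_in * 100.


eta = (COD_in - COD_out) / COD_in * 100
= (848.11 - 178.36) / 848.11 * 100
= 78.9697%

78.9697%


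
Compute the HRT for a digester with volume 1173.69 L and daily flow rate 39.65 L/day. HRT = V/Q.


HRT = V / Q
= 1173.69 / 39.65
= 29.6013 days

29.6013 days


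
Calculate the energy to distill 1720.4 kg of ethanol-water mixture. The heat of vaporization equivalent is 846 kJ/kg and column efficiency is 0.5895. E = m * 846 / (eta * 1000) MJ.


E = m * 846 / (eta * 1000)
= 1720.4 * 846 / (0.5895 * 1000)
= 2468.9710 MJ

2468.9710 MJ


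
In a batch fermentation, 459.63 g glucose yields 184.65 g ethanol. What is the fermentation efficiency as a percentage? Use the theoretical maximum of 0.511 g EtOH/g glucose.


Fermentation efficiency = (actual / (0.511 * glucose)) * 100
= (184.65 / (0.511 * 459.63)) * 100
= 78.6176%

78.6176%


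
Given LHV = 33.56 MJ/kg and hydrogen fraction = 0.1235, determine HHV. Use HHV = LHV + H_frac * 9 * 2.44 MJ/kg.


HHV = LHV + H_frac * 9 * 2.44
= 33.56 + 0.1235 * 9 * 2.44
= 36.2721 MJ/kg

36.2721 MJ/kg


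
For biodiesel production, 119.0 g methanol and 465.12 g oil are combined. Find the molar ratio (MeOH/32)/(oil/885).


Molar ratio = n_MeOH / n_oil = (MeOH/32) / (oil/885) = (MeOH * 885) / (32 * oil)
= (119.0 * 885) / (32 * 465.12)
= 7.0758

7.0758


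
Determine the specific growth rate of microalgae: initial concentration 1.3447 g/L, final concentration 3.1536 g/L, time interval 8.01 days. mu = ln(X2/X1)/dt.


mu = ln(X2/X1) / dt
= ln(3.1536/1.3447) / 8.01
= 0.1064 per day

0.1064 per day


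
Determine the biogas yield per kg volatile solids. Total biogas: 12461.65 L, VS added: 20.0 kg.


Y = V / VS
= 12461.65 / 20.0
= 623.0825 L/kg VS

623.0825 L/kg VS


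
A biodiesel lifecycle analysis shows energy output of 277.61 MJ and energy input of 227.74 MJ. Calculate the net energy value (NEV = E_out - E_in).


NEV = E_out - E_in
= 277.61 - 227.74
= 49.8700 MJ

49.8700 MJ


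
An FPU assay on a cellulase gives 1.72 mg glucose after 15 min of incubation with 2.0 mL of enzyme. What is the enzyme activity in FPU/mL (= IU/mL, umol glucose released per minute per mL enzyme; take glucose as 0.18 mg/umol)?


Activity = glucose_mg / (0.18 mg/umol * V_mL * t_min)
= 1.72 / (0.18 * 2.0 * 15)
= 0.3185 FPU/mL

0.3185 FPU/mL


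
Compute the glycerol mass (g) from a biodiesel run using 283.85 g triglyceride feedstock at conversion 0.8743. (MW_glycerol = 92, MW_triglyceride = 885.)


glycerol = oil * conv * (92/885)
= 283.85 * 0.8743 * 92 / 885
= 25.7985 g

25.7985 g


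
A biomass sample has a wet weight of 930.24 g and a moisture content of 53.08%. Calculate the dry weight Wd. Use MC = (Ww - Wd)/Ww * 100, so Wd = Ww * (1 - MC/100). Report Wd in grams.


Wd = Ww * (1 - MC/100)
= 930.24 * (1 - 53.08/100)
= 436.4686 g

436.4686 g


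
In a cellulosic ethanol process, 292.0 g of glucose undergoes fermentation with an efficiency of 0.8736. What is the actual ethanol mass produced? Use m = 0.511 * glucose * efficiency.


Actual ethanol: m = 0.511 * 292.0 * 0.8736
m = 130.3516 g

130.3516 g


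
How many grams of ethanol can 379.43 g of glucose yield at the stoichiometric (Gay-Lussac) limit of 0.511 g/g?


Theoretical ethanol yield: m_EtOH = 0.511 * m_glucose
m_EtOH = 0.511 * 379.43 = 193.8887 g

193.8887 g


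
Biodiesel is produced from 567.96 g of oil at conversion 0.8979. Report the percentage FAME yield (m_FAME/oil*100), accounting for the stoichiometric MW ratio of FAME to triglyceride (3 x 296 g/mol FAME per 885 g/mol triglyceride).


m_FAME = oil * conv * (3 * 296 / 885) = oil * conv * (888/885)
= 567.96 * 0.8979 * 888 / 885
= 511.7000 g
Y = m_FAME / oil * 100 = conv * (888/885) * 100
= 0.8979 * 888 / 885 * 100
= 90.09%

90.09%


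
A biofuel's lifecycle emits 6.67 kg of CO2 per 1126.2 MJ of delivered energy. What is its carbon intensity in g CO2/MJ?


CI = CO2 * 1000 / E
= 6.67 * 1000 / 1126.2
= 5.9226 g CO2/MJ

5.9226 g CO2/MJ


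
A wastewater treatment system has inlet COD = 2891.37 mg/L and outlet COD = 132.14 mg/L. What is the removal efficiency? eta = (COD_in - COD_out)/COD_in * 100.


eta = (COD_in - COD_out) / COD_in * 100
= (2891.37 - 132.14) / 2891.37 * 100
= 95.4298%

95.4298%


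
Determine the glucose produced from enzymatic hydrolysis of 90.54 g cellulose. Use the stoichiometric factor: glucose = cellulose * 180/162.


glucose = cellulose * 180/162
= 90.54 * 180/162
= 100.6000 g

100.6000 g


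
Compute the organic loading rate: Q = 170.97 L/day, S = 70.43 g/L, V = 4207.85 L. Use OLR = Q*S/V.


OLR = Q * S / V
= 170.97 * 70.43 / 4207.85
= 2.8617 g/L/day

2.8617 g/L/day


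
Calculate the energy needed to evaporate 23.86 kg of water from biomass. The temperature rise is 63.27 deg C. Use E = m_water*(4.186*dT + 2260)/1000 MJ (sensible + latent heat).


E = m_water * (4.186 * dT + 2260) / 1000
= 23.86 * (4.186 * 63.27 + 2260) / 1000
= 60.2429 MJ

60.2429 MJ


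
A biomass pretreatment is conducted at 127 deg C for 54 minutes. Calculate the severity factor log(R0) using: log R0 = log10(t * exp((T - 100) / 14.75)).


logR0 = log10(t * exp((T - 100) / 14.75))
= log10(54 * exp((127 - 100) / 14.75))
= 2.5274

2.5274


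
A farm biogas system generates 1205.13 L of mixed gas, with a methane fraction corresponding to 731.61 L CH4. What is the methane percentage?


CH4% = V_CH4 / V_total * 100
= 731.61 / 1205.13 * 100
= 60.7080%

60.7080%


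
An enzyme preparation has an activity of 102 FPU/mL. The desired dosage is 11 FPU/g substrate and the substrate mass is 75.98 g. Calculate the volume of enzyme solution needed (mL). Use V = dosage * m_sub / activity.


V = dosage * m_sub / activity
V = 11 * 75.98 / 102
V = 8.1939 mL

8.1939 mL


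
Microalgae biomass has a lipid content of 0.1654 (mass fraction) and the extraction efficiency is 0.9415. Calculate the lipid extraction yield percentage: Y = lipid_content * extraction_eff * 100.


Y = lipid_content * extraction_eff * 100
= 0.1654 * 0.9415 * 100
= 15.5724%

15.5724%


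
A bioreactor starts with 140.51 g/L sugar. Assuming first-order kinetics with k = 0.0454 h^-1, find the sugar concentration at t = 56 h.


S = S0 * exp(-k * t)
S = 140.51 * exp(-0.0454 * 56)
S = 11.0550 g/L

11.0550 g/L


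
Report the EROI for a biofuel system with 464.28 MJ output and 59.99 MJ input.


EROI = E_out / E_in
= 464.28 / 59.99
= 7.7393

7.7393


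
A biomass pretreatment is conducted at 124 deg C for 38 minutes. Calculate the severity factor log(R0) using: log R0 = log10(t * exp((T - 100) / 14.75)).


logR0 = log10(t * exp((T - 100) / 14.75))
= log10(38 * exp((124 - 100) / 14.75))
= 2.2864

2.2864


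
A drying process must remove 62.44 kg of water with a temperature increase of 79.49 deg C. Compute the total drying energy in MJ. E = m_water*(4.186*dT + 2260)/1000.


E = m_water * (4.186 * dT + 2260) / 1000
= 62.44 * (4.186 * 79.49 + 2260) / 1000
= 161.8910 MJ

161.8910 MJ


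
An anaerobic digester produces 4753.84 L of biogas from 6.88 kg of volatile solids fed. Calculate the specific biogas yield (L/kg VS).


Y = V / VS
= 4753.84 / 6.88
= 690.9651 L/kg VS

690.9651 L/kg VS


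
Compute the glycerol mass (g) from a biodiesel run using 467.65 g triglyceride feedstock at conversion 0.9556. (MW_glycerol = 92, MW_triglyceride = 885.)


glycerol = oil * conv * (92/885)
= 467.65 * 0.9556 * 92 / 885
= 46.4560 g

46.4560 g


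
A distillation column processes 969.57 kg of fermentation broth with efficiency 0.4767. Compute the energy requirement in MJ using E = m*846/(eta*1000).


E = m * 846 / (eta * 1000)
= 969.57 * 846 / (0.4767 * 1000)
= 1720.6969 MJ

1720.6969 MJ


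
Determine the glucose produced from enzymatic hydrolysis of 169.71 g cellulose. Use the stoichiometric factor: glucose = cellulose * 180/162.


glucose = cellulose * 180/162
= 169.71 * 180/162
= 188.5667 g

188.5667 g


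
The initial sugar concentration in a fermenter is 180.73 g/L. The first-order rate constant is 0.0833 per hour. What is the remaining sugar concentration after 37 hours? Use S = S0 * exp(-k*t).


S = S0 * exp(-k * t)
S = 180.73 * exp(-0.0833 * 37)
S = 8.2888 g/L

8.2888 g/L


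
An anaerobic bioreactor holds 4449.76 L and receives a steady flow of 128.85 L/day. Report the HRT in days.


HRT = V / Q
= 4449.76 / 128.85
= 34.5344 days

34.5344 days


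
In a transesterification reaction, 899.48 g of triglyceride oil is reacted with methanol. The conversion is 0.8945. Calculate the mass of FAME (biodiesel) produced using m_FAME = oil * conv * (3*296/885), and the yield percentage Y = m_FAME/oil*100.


m_FAME = oil * conv * (3 * 296 / 885) = oil * conv * (888/885)
= 899.48 * 0.8945 * 888 / 885
= 807.3123 g
Y = m_FAME / oil * 100 = conv * (888/885) * 100
= 0.8945 * 888 / 885 * 100
= 89.75%

807.3123 g FAME; Y = 89.75%


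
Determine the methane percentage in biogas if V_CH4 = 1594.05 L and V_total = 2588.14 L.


CH4% = V_CH4 / V_total * 100
= 1594.05 / 2588.14 * 100
= 61.5906%

61.5906%


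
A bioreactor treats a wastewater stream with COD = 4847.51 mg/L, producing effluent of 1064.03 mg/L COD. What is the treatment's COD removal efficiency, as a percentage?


eta = (COD_in - COD_out) / COD_in * 100
= (4847.51 - 1064.03) / 4847.51 * 100
= 78.0500%

78.0500%


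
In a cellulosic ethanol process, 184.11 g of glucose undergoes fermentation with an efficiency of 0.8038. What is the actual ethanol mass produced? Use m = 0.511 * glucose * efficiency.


Actual ethanol: m = 0.511 * 184.11 * 0.8038
m = 75.6217 g

75.6217 g


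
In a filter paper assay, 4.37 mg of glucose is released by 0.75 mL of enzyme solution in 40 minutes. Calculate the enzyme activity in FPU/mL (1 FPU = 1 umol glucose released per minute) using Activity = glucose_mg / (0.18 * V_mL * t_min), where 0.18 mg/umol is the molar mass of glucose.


Activity = glucose_mg / (0.18 mg/umol * V_mL * t_min)
= 4.37 / (0.18 * 0.75 * 40)
= 0.8093 FPU/mL

0.8093 FPU/mL


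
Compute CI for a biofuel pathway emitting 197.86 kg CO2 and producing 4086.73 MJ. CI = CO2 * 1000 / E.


CI = CO2 * 1000 / E
= 197.86 * 1000 / 4086.73
= 48.4152 g CO2/MJ

48.4152 g CO2/MJ


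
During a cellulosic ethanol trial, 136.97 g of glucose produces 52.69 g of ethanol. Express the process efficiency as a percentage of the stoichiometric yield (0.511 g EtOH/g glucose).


Fermentation efficiency = (actual / (0.511 * glucose)) * 100
= (52.69 / (0.511 * 136.97)) * 100
= 75.2804%

75.2804%


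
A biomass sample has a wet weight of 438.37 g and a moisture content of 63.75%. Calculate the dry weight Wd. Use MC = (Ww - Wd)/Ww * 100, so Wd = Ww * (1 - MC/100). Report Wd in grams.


Wd = Ww * (1 - MC/100)
= 438.37 * (1 - 63.75/100)
= 158.9091 g

158.9091 g


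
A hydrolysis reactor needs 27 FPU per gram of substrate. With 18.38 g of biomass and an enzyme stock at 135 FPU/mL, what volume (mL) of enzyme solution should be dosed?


V = dosage * m_sub / activity
V = 27 * 18.38 / 135
V = 3.6760 mL

3.6760 mL


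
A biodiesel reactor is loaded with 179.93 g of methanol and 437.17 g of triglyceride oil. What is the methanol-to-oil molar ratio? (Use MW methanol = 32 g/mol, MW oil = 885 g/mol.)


Molar ratio = n_MeOH / n_oil = (MeOH/32) / (oil/885) = (MeOH * 885) / (32 * oil)
= (179.93 * 885) / (32 * 437.17)
= 11.3827

11.3827


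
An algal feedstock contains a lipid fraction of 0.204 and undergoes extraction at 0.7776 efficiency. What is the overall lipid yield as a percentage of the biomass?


Y = lipid_content * extraction_eff * 100
= 0.204 * 0.7776 * 100
= 15.8630%

15.8630%


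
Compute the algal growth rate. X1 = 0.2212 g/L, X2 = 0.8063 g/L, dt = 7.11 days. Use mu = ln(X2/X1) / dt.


mu = ln(X2/X1) / dt
= ln(0.8063/0.2212) / 7.11
= 0.1819 per day

0.1819 per day


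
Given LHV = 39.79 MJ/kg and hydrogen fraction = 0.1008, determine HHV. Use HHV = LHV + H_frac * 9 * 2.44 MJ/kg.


HHV = LHV + H_frac * 9 * 2.44
= 39.79 + 0.1008 * 9 * 2.44
= 42.0036 MJ/kg

42.0036 MJ/kg


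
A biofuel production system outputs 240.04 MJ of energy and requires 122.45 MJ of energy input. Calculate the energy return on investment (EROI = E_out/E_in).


EROI = E_out / E_in
= 240.04 / 122.45
= 1.9603

1.9603


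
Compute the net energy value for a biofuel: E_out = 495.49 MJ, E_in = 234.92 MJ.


NEV = E_out - E_in
= 495.49 - 234.92
= 260.5700 MJ

260.5700 MJ


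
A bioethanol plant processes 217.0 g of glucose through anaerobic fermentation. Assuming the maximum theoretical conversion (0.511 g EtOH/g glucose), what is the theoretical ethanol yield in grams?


Theoretical ethanol yield: m_EtOH = 0.511 * m_glucose
m_EtOH = 0.511 * 217.0 = 110.8870 g

110.8870 g


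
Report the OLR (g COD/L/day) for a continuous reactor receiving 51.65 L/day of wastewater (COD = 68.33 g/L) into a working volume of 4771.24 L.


OLR = Q * S / V
= 51.65 * 68.33 / 4771.24
= 0.7397 g/L/day

0.7397 g/L/day


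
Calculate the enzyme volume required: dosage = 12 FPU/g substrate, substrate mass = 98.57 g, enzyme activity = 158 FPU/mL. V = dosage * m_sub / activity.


V = dosage * m_sub / activity
V = 12 * 98.57 / 158
V = 7.4863 mL

7.4863 mL


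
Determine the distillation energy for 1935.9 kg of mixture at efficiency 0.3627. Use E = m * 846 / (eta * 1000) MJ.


E = m * 846 / (eta * 1000)
= 1935.9 * 846 / (0.3627 * 1000)
= 4515.4988 MJ

4515.4988 MJ


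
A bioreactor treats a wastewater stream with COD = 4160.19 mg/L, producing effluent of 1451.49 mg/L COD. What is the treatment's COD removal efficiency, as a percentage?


eta = (COD_in - COD_out) / COD_in * 100
= (4160.19 - 1451.49) / 4160.19 * 100
= 65.1100%

65.1100%


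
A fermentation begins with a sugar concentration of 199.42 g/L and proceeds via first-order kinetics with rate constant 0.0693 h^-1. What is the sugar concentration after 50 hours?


S = S0 * exp(-k * t)
S = 199.42 * exp(-0.0693 * 50)
S = 6.2365 g/L

6.2365 g/L


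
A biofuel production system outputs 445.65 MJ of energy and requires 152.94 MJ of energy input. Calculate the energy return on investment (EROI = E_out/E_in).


EROI = E_out / E_in
= 445.65 / 152.94
= 2.9139

2.9139


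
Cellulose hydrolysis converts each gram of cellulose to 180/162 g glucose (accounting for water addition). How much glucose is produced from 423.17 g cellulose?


glucose = cellulose * 180/162
= 423.17 * 180/162
= 470.1889 g

470.1889 g


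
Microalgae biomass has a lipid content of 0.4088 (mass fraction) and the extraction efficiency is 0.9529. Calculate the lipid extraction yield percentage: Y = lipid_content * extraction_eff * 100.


Y = lipid_content * extraction_eff * 100
= 0.4088 * 0.9529 * 100
= 38.9546%

38.9546%


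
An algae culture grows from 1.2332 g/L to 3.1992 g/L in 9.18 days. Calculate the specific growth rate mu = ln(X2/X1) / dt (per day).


mu = ln(X2/X1) / dt
= ln(3.1992/1.2332) / 9.18
= 0.1038 per day

0.1038 per day


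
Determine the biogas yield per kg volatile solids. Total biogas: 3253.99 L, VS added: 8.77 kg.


Y = V / VS
= 3253.99 / 8.77
= 371.0365 L/kg VS

371.0365 L/kg VS


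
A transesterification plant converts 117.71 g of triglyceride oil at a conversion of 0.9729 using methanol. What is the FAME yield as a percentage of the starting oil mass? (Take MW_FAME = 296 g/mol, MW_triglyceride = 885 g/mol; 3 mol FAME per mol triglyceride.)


m_FAME = oil * conv * (3 * 296 / 885) = oil * conv * (888/885)
= 117.71 * 0.9729 * 888 / 885
= 114.9083 g
Y = m_FAME / oil * 100 = conv * (888/885) * 100
= 0.9729 * 888 / 885 * 100
= 97.62%

97.62%


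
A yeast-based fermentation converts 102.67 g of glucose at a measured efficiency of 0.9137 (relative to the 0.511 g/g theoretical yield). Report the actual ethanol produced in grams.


Actual ethanol: m = 0.511 * 102.67 * 0.9137
m = 47.9367 g

47.9367 g


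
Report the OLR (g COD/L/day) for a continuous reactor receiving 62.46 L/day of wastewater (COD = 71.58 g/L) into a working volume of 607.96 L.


OLR = Q * S / V
= 62.46 * 71.58 / 607.96
= 7.3539 g/L/day

7.3539 g/L/day


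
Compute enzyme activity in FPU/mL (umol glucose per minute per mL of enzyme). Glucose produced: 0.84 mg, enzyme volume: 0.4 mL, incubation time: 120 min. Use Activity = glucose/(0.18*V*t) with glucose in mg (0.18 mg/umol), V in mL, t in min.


Activity = glucose_mg / (0.18 mg/umol * V_mL * t_min)
= 0.84 / (0.18 * 0.4 * 120)
= 0.0972 FPU/mL

0.0972 FPU/mL


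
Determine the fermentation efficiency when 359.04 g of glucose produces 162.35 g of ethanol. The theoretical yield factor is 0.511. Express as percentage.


Fermentation efficiency = (actual / (0.511 * glucose)) * 100
= (162.35 / (0.511 * 359.04)) * 100
= 88.4889%

88.4889%


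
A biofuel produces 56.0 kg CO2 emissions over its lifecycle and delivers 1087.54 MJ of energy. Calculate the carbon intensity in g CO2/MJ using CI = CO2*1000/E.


CI = CO2 * 1000 / E
= 56.0 * 1000 / 1087.54
= 51.4924 g CO2/MJ

51.4924 g CO2/MJ


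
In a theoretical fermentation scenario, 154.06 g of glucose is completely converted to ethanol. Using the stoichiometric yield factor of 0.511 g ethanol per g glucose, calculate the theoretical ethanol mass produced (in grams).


Theoretical ethanol yield: m_EtOH = 0.511 * m_glucose
m_EtOH = 0.511 * 154.06 = 78.7247 g

78.7247 g


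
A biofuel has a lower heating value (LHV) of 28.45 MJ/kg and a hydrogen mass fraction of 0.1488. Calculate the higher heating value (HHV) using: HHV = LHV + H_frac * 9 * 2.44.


HHV = LHV + H_frac * 9 * 2.44
= 28.45 + 0.1488 * 9 * 2.44
= 31.7176 MJ/kg

31.7176 MJ/kg


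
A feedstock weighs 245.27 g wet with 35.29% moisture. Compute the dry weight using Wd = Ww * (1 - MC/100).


Wd = Ww * (1 - MC/100)
= 245.27 * (1 - 35.29/100)
= 158.7142 g

158.7142 g


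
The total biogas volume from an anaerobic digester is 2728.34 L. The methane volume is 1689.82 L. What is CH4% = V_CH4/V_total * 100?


CH4% = V_CH4 / V_total * 100
= 1689.82 / 2728.34 * 100
= 61.9358%

61.9358%


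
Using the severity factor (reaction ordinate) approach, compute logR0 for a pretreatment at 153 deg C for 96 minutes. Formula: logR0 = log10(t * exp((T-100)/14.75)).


logR0 = log10(t * exp((T - 100) / 14.75))
= log10(96 * exp((153 - 100) / 14.75))
= 3.5428

3.5428


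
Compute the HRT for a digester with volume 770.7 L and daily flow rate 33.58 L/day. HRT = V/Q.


HRT = V / Q
= 770.7 / 33.58
= 22.9512 days

22.9512 days


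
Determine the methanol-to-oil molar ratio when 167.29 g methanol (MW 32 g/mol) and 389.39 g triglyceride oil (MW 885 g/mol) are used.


Molar ratio = n_MeOH / n_oil = (MeOH/32) / (oil/885) = (MeOH * 885) / (32 * oil)
= (167.29 * 885) / (32 * 389.39)
= 11.8817

11.8817


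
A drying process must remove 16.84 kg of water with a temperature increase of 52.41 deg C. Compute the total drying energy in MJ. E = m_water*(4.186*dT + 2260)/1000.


E = m_water * (4.186 * dT + 2260) / 1000
= 16.84 * (4.186 * 52.41 + 2260) / 1000
= 41.7529 MJ

41.7529 MJ


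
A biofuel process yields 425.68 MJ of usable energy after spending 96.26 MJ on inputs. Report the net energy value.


NEV = E_out - E_in
= 425.68 - 96.26
= 329.4200 MJ

329.4200 MJ


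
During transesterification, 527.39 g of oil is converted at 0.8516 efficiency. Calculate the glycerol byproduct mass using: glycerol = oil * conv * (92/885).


glycerol = oil * conv * (92/885)
= 527.39 * 0.8516 * 92 / 885
= 46.6887 g

46.6887 g


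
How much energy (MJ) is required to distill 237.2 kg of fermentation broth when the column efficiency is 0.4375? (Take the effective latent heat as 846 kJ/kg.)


E = m * 846 / (eta * 1000)
= 237.2 * 846 / (0.4375 * 1000)
= 458.6770 MJ

458.6770 MJ


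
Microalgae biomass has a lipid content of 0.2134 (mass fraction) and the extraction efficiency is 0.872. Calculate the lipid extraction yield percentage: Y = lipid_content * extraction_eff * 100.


Y = lipid_content * extraction_eff * 100
= 0.2134 * 0.872 * 100
= 18.6085%

18.6085%


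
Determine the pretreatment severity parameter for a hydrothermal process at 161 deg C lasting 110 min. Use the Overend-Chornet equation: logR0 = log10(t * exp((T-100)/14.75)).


logR0 = log10(t * exp((T - 100) / 14.75))
= log10(110 * exp((161 - 100) / 14.75))
= 3.8375

3.8375


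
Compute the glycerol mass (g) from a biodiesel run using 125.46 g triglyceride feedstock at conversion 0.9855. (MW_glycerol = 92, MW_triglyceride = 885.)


glycerol = oil * conv * (92/885)
= 125.46 * 0.9855 * 92 / 885
= 12.8531 g

12.8531 g


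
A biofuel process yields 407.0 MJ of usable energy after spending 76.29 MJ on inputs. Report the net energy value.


NEV = E_out - E_in
= 407.0 - 76.29
= 330.7100 MJ

330.7100 MJ


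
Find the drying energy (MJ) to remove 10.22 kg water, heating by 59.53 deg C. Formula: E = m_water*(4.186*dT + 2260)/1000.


E = m_water * (4.186 * dT + 2260) / 1000
= 10.22 * (4.186 * 59.53 + 2260) / 1000
= 25.6439 MJ

25.6439 MJ


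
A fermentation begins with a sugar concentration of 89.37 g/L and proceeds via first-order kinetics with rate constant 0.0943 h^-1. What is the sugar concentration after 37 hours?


S = S0 * exp(-k * t)
S = 89.37 * exp(-0.0943 * 37)
S = 2.7283 g/L

2.7283 g/L


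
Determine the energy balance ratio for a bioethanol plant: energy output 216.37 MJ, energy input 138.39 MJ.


EROI = E_out / E_in
= 216.37 / 138.39
= 1.5635

1.5635


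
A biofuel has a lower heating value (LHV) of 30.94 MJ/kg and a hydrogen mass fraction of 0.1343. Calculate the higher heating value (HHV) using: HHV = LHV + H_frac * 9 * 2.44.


HHV = LHV + H_frac * 9 * 2.44
= 30.94 + 0.1343 * 9 * 2.44
= 33.8892 MJ/kg

33.8892 MJ/kg


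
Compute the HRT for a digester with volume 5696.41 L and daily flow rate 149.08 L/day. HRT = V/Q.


HRT = V / Q
= 5696.41 / 149.08
= 38.2104 days

38.2104 days


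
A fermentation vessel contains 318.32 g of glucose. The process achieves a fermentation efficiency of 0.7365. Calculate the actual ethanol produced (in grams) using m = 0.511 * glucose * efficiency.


Actual ethanol: m = 0.511 * 318.32 * 0.7365
m = 119.8002 g

119.8002 g


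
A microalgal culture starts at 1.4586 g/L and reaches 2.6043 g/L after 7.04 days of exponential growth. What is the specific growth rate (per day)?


mu = ln(X2/X1) / dt
= ln(2.6043/1.4586) / 7.04
= 0.0823 per day

0.0823 per day


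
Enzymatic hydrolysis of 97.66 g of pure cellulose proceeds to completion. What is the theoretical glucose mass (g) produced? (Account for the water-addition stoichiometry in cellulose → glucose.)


glucose = cellulose * 180/162
= 97.66 * 180/162
= 108.5111 g

108.5111 g


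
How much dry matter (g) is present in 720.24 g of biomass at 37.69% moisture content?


Wd = Ww * (1 - MC/100)
= 720.24 * (1 - 37.69/100)
= 448.7815 g

448.7815 g


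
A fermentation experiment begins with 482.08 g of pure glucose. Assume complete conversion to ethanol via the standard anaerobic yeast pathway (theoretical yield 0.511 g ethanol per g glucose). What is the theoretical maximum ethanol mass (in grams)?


Theoretical ethanol yield: m_EtOH = 0.511 * m_glucose
m_EtOH = 0.511 * 482.08 = 246.3429 g

246.3429 g


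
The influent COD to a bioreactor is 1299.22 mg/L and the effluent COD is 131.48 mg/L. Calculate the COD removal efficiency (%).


eta = (COD_in - COD_out) / COD_in * 100
= (1299.22 - 131.48) / 1299.22 * 100
= 89.8801%

89.8801%


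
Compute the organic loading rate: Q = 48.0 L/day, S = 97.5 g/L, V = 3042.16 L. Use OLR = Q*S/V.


OLR = Q * S / V
= 48.0 * 97.5 / 3042.16
= 1.5384 g/L/day

1.5384 g/L/day


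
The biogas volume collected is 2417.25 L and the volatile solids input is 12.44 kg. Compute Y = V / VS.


Y = V / VS
= 2417.25 / 12.44
= 194.3127 L/kg VS

194.3127 L/kg VS


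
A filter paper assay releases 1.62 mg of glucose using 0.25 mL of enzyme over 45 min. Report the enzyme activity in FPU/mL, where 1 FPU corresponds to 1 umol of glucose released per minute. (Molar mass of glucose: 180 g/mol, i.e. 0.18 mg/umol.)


Activity = glucose_mg / (0.18 mg/umol * V_mL * t_min)
= 1.62 / (0.18 * 0.25 * 45)
= 0.8000 FPU/mL

0.8000 FPU/mL


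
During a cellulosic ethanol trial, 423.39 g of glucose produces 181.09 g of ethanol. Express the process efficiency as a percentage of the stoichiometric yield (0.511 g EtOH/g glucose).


Fermentation efficiency = (actual / (0.511 * glucose)) * 100
= (181.09 / (0.511 * 423.39)) * 100
= 83.7014%

83.7014%


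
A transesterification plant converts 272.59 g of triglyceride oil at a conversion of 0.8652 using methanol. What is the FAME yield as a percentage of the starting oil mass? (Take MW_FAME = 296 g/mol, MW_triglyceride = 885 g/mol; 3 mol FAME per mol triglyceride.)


m_FAME = oil * conv * (3 * 296 / 885) = oil * conv * (888/885)
= 272.59 * 0.8652 * 888 / 885
= 236.6443 g
Y = m_FAME / oil * 100 = conv * (888/885) * 100
= 0.8652 * 888 / 885 * 100
= 86.81%

86.81%


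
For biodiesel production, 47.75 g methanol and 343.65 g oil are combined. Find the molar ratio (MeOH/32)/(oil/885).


Molar ratio = n_MeOH / n_oil = (MeOH/32) / (oil/885) = (MeOH * 885) / (32 * oil)
= (47.75 * 885) / (32 * 343.65)
= 3.8428

3.8428


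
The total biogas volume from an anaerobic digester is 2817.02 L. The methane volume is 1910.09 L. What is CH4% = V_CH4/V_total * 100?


CH4% = V_CH4 / V_total * 100
= 1910.09 / 2817.02 * 100
= 67.8053%

67.8053%


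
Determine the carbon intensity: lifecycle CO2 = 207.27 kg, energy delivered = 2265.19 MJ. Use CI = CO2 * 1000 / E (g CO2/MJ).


CI = CO2 * 1000 / E
= 207.27 * 1000 / 2265.19
= 91.5023 g CO2/MJ

91.5023 g CO2/MJ


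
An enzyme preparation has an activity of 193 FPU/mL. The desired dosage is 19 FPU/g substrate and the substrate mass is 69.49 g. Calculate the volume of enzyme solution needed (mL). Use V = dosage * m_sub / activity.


V = dosage * m_sub / activity
V = 19 * 69.49 / 193
V = 6.8410 mL

6.8410 mL


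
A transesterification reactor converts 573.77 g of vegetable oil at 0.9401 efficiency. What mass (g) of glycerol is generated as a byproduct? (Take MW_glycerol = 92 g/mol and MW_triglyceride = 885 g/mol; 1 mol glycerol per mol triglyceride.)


glycerol = oil * conv * (92/885)
= 573.77 * 0.9401 * 92 / 885
= 56.0733 g

56.0733 g


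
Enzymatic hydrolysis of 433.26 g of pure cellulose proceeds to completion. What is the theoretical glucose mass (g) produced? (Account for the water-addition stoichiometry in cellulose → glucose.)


glucose = cellulose * 180/162
= 433.26 * 180/162
= 481.4000 g

481.4000 g


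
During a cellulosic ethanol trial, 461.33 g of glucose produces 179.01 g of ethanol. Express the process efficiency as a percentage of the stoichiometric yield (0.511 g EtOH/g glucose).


Fermentation efficiency = (actual / (0.511 * glucose)) * 100
= (179.01 / (0.511 * 461.33)) * 100
= 75.9355%

75.9355%


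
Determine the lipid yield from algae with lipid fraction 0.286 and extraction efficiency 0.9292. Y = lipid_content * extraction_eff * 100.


Y = lipid_content * extraction_eff * 100
= 0.286 * 0.9292 * 100
= 26.5751%

26.5751%


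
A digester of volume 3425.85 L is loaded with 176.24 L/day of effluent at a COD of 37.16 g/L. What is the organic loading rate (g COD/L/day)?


OLR = Q * S / V
= 176.24 * 37.16 / 3425.85
= 1.9117 g/L/day

1.9117 g/L/day


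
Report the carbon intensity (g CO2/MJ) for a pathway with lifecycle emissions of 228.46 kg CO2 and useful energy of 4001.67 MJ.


CI = CO2 * 1000 / E
= 228.46 * 1000 / 4001.67
= 57.0912 g CO2/MJ

57.0912 g CO2/MJ


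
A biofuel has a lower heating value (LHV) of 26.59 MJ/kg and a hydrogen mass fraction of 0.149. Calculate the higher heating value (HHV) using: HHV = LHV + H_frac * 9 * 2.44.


HHV = LHV + H_frac * 9 * 2.44
= 26.59 + 0.149 * 9 * 2.44
= 29.8620 MJ/kg

29.8620 MJ/kg


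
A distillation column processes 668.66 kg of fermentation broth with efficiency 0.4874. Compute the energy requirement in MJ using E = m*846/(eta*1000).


E = m * 846 / (eta * 1000)
= 668.66 * 846 / (0.4874 * 1000)
= 1160.6204 MJ

1160.6204 MJ


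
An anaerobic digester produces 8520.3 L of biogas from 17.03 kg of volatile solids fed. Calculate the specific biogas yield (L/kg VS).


Y = V / VS
= 8520.3 / 17.03
= 500.3112 L/kg VS

500.3112 L/kg VS


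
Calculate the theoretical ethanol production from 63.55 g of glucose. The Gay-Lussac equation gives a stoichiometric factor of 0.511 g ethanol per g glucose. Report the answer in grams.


Theoretical ethanol yield: m_EtOH = 0.511 * m_glucose
m_EtOH = 0.511 * 63.55 = 32.4740 g

32.4740 g


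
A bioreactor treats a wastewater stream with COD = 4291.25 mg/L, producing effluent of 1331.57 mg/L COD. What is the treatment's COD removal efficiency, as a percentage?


eta = (COD_in - COD_out) / COD_in * 100
= (4291.25 - 1331.57) / 4291.25 * 100
= 68.9701%

68.9701%


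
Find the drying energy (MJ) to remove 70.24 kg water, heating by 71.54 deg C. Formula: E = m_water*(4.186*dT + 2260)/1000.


E = m_water * (4.186 * dT + 2260) / 1000
= 70.24 * (4.186 * 71.54 + 2260) / 1000
= 179.7769 MJ

179.7769 MJ


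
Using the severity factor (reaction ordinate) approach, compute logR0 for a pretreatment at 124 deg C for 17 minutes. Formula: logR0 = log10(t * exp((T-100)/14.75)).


logR0 = log10(t * exp((T - 100) / 14.75))
= log10(17 * exp((124 - 100) / 14.75))
= 1.9371

1.9371


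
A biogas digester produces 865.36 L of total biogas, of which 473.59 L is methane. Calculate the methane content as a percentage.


CH4% = V_CH4 / V_total * 100
= 473.59 / 865.36 * 100
= 54.7275%

54.7275%


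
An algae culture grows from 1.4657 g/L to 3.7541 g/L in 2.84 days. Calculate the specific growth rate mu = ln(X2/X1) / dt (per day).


mu = ln(X2/X1) / dt
= ln(3.7541/1.4657) / 2.84
= 0.3312 per day

0.3312 per day


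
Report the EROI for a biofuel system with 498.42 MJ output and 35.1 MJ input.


EROI = E_out / E_in
= 498.42 / 35.1
= 14.2000

14.2000


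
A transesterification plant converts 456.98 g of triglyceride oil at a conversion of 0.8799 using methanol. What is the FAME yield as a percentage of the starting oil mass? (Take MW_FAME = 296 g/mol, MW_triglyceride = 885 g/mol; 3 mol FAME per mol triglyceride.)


m_FAME = oil * conv * (3 * 296 / 885) = oil * conv * (888/885)
= 456.98 * 0.8799 * 888 / 885
= 403.4597 g
Y = m_FAME / oil * 100 = conv * (888/885) * 100
= 0.8799 * 888 / 885 * 100
= 88.29%

88.29%


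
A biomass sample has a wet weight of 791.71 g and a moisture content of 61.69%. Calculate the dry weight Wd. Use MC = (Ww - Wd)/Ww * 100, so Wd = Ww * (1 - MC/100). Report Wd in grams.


Wd = Ww * (1 - MC/100)
= 791.71 * (1 - 61.69/100)
= 303.3041 g

303.3041 g


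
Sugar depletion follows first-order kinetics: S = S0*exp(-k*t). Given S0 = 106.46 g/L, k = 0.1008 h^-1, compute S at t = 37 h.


S = S0 * exp(-k * t)
S = 106.46 * exp(-0.1008 * 37)
S = 2.5553 g/L

2.5553 g/L


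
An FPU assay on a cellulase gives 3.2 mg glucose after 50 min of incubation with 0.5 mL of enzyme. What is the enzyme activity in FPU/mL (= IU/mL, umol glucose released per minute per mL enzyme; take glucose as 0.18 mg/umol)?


Activity = glucose_mg / (0.18 mg/umol * V_mL * t_min)
= 3.2 / (0.18 * 0.5 * 50)
= 0.7111 FPU/mL

0.7111 FPU/mL


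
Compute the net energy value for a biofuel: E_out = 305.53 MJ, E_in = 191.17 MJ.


NEV = E_out - E_in
= 305.53 - 191.17
= 114.3600 MJ

114.3600 MJ


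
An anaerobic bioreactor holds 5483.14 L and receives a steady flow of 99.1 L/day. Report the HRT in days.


HRT = V / Q
= 5483.14 / 99.1
= 55.3294 days

55.3294 days


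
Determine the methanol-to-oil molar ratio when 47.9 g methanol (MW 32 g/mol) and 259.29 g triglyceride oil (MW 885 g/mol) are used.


Molar ratio = n_MeOH / n_oil = (MeOH/32) / (oil/885) = (MeOH * 885) / (32 * oil)
= (47.9 * 885) / (32 * 259.29)
= 5.1091

5.1091


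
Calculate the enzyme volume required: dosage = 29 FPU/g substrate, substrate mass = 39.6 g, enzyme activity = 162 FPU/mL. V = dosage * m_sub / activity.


V = dosage * m_sub / activity
V = 29 * 39.6 / 162
V = 7.0889 mL

7.0889 mL


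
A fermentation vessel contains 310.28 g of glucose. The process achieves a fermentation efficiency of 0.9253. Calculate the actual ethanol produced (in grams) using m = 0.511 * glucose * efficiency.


Actual ethanol: m = 0.511 * 310.28 * 0.9253
m = 146.7092 g

146.7092 g


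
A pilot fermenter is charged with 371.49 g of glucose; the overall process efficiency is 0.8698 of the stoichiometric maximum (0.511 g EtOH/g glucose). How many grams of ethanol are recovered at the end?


Actual ethanol: m = 0.511 * 371.49 * 0.8698
m = 165.1153 g

165.1153 g


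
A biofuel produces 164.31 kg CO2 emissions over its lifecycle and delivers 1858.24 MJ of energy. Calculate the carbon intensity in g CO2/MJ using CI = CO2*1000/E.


CI = CO2 * 1000 / E
= 164.31 * 1000 / 1858.24
= 88.4224 g CO2/MJ

88.4224 g CO2/MJ


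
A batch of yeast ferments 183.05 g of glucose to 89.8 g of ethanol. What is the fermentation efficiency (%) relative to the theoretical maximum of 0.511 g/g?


Fermentation efficiency = (actual / (0.511 * glucose)) * 100
= (89.8 / (0.511 * 183.05)) * 100
= 96.0032%

96.0032%


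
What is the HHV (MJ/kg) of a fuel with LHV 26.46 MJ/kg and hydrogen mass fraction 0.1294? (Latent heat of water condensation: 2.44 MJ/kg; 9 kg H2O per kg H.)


HHV = LHV + H_frac * 9 * 2.44
= 26.46 + 0.1294 * 9 * 2.44
= 29.3016 MJ/kg

29.3016 MJ/kg


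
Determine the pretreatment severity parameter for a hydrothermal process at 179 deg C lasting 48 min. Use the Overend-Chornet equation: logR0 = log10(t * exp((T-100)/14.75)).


logR0 = log10(t * exp((T - 100) / 14.75))
= log10(48 * exp((179 - 100) / 14.75))
= 4.0073

4.0073


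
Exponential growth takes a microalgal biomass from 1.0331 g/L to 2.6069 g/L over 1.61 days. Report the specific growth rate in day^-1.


mu = ln(X2/X1) / dt
= ln(2.6069/1.0331) / 1.61
= 0.5749 per day

0.5749 per day


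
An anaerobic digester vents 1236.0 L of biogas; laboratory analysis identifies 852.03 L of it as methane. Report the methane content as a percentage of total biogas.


CH4% = V_CH4 / V_total * 100
= 852.03 / 1236.0 * 100
= 68.9345%

68.9345%


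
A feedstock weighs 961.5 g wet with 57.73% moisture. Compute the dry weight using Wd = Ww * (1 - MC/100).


Wd = Ww * (1 - MC/100)
= 961.5 * (1 - 57.73/100)
= 406.4261 g

406.4261 g


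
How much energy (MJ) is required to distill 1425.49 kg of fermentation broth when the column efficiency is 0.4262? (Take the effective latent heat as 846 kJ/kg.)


E = m * 846 / (eta * 1000)
= 1425.49 * 846 / (0.4262 * 1000)
= 2829.5742 MJ

2829.5742 MJ


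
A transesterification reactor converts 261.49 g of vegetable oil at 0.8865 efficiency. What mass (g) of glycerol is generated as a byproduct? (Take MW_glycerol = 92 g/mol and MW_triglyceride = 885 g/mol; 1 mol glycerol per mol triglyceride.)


glycerol = oil * conv * (92/885)
= 261.49 * 0.8865 * 92 / 885
= 24.0979 g

24.0979 g


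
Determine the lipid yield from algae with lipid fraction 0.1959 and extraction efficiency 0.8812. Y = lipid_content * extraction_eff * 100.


Y = lipid_content * extraction_eff * 100
= 0.1959 * 0.8812 * 100
= 17.2627%

17.2627%


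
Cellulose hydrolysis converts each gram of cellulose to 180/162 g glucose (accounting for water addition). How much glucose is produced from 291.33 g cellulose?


glucose = cellulose * 180/162
= 291.33 * 180/162
= 323.7000 g

323.7000 g


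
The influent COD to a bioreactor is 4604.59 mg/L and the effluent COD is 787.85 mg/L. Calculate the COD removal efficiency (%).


eta = (COD_in - COD_out) / COD_in * 100
= (4604.59 - 787.85) / 4604.59 * 100
= 82.8899%

82.8899%


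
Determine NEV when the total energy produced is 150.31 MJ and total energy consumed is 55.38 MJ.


NEV = E_out - E_in
= 150.31 - 55.38
= 94.9300 MJ

94.9300 MJ


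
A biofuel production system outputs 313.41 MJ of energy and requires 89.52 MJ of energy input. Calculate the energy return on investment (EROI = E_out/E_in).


EROI = E_out / E_in
= 313.41 / 89.52
= 3.5010

3.5010


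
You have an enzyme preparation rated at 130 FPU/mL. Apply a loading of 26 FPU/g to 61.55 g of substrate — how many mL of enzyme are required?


V = dosage * m_sub / activity
V = 26 * 61.55 / 130
V = 12.3100 mL

12.3100 mL


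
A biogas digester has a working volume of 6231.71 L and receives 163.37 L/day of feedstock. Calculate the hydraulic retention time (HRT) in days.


HRT = V / Q
= 6231.71 / 163.37
= 38.1448 days

38.1448 days


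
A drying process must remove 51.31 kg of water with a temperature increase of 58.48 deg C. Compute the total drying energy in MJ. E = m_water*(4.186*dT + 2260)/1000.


E = m_water * (4.186 * dT + 2260) / 1000
= 51.31 * (4.186 * 58.48 + 2260) / 1000
= 128.5211 MJ

128.5211 MJ


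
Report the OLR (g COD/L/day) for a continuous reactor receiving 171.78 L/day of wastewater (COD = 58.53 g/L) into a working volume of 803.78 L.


OLR = Q * S / V
= 171.78 * 58.53 / 803.78
= 12.5088 g/L/day

12.5088 g/L/day


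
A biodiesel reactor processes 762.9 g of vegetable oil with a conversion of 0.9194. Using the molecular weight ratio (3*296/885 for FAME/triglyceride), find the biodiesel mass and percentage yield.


m_FAME = oil * conv * (3 * 296 / 885) = oil * conv * (888/885)
= 762.9 * 0.9194 * 888 / 885
= 703.7879 g
Y = m_FAME / oil * 100 = conv * (888/885) * 100
= 0.9194 * 888 / 885 * 100
= 92.25%

703.7879 g FAME; Y = 92.25%


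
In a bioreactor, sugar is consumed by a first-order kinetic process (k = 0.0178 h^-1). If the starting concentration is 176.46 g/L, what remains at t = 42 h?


S = S0 * exp(-k * t)
S = 176.46 * exp(-0.0178 * 42)
S = 83.5541 g/L

83.5541 g/L


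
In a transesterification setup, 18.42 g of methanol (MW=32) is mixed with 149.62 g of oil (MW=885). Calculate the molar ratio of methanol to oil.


Molar ratio = n_MeOH / n_oil = (MeOH/32) / (oil/885) = (MeOH * 885) / (32 * oil)
= (18.42 * 885) / (32 * 149.62)
= 3.4048

3.4048


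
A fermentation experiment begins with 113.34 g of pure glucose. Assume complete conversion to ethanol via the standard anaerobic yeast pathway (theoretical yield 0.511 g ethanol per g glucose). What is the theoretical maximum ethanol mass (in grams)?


Theoretical ethanol yield: m_EtOH = 0.511 * m_glucose
m_EtOH = 0.511 * 113.34 = 57.9167 g

57.9167 g


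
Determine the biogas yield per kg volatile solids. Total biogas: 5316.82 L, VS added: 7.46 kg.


Y = V / VS
= 5316.82 / 7.46
= 712.7105 L/kg VS

712.7105 L/kg VS
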